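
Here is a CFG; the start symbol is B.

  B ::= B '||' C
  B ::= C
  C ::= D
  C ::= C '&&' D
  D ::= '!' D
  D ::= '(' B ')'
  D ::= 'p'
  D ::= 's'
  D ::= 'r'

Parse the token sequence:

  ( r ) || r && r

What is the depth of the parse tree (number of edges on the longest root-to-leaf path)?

7

[B [B [C [D ( [B [C [D r]]] )]]] || [C [C [D r]] && [D r]]]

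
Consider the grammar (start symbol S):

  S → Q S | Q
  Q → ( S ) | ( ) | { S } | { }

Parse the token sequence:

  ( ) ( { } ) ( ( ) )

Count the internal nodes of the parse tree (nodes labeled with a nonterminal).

[S [Q ( )] [S [Q ( [S [Q { }]] )] [S [Q ( [S [Q ( )]] )]]]]

10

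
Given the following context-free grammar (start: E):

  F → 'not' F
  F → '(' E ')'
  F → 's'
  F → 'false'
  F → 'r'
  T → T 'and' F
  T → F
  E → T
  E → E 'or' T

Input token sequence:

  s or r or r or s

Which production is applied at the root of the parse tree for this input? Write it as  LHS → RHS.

E → E 'or' T

[E [E [E [E [T [F s]]] or [T [F r]]] or [T [F r]]] or [T [F s]]]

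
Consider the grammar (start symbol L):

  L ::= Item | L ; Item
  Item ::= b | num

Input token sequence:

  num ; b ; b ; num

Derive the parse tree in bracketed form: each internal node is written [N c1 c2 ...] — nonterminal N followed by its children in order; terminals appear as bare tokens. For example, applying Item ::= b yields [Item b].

L
L ; Item
L ; Item ; Item
L ; Item ; Item ; Item
Item ; Item ; Item ; Item
num ; Item ; Item ; Item
num ; b ; Item ; Item
num ; b ; b ; Item
num ; b ; b ; num

[L [L [L [L [Item num]] ; [Item b]] ; [Item b]] ; [Item num]]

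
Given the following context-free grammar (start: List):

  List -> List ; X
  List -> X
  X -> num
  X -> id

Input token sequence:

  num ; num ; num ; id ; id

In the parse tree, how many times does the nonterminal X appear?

[List [List [List [List [List [X num]] ; [X num]] ; [X num]] ; [X id]] ; [X id]]

5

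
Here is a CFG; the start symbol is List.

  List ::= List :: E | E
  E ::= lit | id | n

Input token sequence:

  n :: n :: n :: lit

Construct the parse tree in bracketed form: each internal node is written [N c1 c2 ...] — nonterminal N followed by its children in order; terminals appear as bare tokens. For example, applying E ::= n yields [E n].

[List [List [List [List [E n]] :: [E n]] :: [E n]] :: [E lit]]

List
List :: E
List :: E :: E
List :: E :: E :: E
E :: E :: E :: E
n :: E :: E :: E
n :: n :: E :: E
n :: n :: n :: E
n :: n :: n :: lit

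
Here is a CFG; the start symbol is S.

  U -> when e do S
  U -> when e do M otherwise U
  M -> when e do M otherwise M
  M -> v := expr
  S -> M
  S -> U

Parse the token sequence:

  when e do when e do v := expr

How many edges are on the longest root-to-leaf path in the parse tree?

6

[S [U when e do [S [U when e do [S [M v := expr]]]]]]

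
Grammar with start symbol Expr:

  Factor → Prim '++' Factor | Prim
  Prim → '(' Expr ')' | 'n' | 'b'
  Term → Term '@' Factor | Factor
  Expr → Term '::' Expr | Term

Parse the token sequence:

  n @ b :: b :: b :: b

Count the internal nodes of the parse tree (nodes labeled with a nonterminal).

19

[Expr [Term [Term [Factor [Prim n]]] @ [Factor [Prim b]]] :: [Expr [Term [Factor [Prim b]]] :: [Expr [Term [Factor [Prim b]]] :: [Expr [Term [Factor [Prim b]]]]]]]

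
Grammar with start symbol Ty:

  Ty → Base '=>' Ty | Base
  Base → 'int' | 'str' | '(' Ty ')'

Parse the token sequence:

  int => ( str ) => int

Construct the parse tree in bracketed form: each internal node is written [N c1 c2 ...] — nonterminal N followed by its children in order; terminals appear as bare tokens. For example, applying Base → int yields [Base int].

[Ty [Base int] => [Ty [Base ( [Ty [Base str]] )] => [Ty [Base int]]]]

Ty
Base => Ty
int => Ty
int => Base => Ty
int => ( Ty ) => Ty
int => ( Base ) => Ty
int => ( str ) => Ty
int => ( str ) => Base
int => ( str ) => int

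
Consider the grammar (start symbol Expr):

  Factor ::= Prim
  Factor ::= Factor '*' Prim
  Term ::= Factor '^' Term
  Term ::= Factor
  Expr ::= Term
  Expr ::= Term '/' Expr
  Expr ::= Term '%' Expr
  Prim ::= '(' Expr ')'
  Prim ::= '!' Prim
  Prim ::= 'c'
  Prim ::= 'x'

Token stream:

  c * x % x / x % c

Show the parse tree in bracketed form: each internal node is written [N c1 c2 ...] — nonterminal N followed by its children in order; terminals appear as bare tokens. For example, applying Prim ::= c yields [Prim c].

[Expr [Term [Factor [Factor [Prim c]] * [Prim x]]] % [Expr [Term [Factor [Prim x]]] / [Expr [Term [Factor [Prim x]]] % [Expr [Term [Factor [Prim c]]]]]]]

Expr
Term % Expr
Factor % Expr
Factor * Prim % Expr
Prim * Prim % Expr
c * Prim % Expr
c * x % Expr
c * x % Term / Expr
c * x % Factor / Expr
c * x % Prim / Expr
c * x % x / Expr
c * x % x / Term % Expr
c * x % x / Factor % Expr
c * x % x / Prim % Expr
c * x % x / x % Expr
c * x % x / x % Term
c * x % x / x % Factor
c * x % x / x % Prim
c * x % x / x % c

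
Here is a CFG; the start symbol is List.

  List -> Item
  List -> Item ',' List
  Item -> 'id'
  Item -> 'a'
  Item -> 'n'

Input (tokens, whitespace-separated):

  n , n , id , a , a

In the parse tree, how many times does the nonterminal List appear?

5

[List [Item n] , [List [Item n] , [List [Item id] , [List [Item a] , [List [Item a]]]]]]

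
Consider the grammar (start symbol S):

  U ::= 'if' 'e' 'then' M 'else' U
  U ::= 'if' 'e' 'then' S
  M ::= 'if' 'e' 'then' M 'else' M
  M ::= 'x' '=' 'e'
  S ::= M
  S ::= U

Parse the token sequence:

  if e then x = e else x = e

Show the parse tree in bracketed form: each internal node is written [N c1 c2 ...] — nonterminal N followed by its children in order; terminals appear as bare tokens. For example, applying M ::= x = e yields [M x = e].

S
M
if e then M else M
if e then x = e else M
if e then x = e else x = e

[S [M if e then [M x = e] else [M x = e]]]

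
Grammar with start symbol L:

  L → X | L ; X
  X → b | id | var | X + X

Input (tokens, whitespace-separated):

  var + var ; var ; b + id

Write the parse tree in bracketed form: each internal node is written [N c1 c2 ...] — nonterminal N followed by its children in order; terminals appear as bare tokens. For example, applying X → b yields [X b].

[L [L [L [X [X var] + [X var]]] ; [X var]] ; [X [X b] + [X id]]]

L
L ; X
L ; X ; X
X ; X ; X
X + X ; X ; X
var + X ; X ; X
var + var ; X ; X
var + var ; var ; X
var + var ; var ; X + X
var + var ; var ; b + X
var + var ; var ; b + id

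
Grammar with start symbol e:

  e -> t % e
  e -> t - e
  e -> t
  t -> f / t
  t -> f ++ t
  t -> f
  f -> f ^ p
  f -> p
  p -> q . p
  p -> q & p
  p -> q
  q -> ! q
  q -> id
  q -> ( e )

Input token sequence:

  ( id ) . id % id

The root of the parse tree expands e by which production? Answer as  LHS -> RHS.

[e [t [f [p [q ( [e [t [f [p [q id]]]]] )] . [p [q id]]]]] % [e [t [f [p [q id]]]]]]

e -> t % e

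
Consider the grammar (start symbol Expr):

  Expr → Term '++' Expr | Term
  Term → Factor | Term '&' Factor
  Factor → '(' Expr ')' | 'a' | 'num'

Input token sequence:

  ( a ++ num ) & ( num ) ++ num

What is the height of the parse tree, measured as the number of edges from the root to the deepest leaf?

8

[Expr [Term [Term [Factor ( [Expr [Term [Factor a]] ++ [Expr [Term [Factor num]]]] )]] & [Factor ( [Expr [Term [Factor num]]] )]] ++ [Expr [Term [Factor num]]]]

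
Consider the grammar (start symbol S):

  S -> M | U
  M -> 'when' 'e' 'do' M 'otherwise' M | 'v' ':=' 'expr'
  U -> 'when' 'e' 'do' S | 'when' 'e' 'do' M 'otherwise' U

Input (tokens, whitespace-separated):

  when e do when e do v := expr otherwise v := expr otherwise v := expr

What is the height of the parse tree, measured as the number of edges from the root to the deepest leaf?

[S [M when e do [M when e do [M v := expr] otherwise [M v := expr]] otherwise [M v := expr]]]

4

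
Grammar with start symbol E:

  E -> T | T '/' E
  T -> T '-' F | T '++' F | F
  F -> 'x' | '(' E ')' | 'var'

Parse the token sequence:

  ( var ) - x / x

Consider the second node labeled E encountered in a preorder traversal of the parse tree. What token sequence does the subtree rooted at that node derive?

[E [T [T [F ( [E [T [F var]]] )]] - [F x]] / [E [T [F x]]]]

var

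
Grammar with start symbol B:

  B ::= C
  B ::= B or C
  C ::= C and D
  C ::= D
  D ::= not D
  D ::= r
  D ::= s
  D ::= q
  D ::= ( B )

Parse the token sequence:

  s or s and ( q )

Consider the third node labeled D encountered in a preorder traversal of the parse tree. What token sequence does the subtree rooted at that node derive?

[B [B [C [D s]]] or [C [C [D s]] and [D ( [B [C [D q]]] )]]]

( q )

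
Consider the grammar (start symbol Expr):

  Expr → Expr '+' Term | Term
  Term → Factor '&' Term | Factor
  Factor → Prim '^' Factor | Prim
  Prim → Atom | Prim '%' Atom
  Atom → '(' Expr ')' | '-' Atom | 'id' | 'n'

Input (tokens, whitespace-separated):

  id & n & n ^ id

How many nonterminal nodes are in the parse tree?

16

[Expr [Term [Factor [Prim [Atom id]]] & [Term [Factor [Prim [Atom n]]] & [Term [Factor [Prim [Atom n]] ^ [Factor [Prim [Atom id]]]]]]]]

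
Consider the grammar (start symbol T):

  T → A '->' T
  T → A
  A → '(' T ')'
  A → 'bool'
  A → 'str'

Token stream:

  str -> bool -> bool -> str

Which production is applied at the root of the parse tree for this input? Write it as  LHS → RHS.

T → A '->' T

[T [A str] -> [T [A bool] -> [T [A bool] -> [T [A str]]]]]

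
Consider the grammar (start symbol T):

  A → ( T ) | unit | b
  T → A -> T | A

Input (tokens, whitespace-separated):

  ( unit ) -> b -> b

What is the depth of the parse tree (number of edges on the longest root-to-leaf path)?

4

[T [A ( [T [A unit]] )] -> [T [A b] -> [T [A b]]]]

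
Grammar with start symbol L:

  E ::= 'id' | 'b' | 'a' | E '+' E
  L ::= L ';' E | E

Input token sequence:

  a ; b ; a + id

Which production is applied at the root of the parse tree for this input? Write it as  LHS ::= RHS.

L ::= L ';' E

[L [L [L [E a]] ; [E b]] ; [E [E a] + [E id]]]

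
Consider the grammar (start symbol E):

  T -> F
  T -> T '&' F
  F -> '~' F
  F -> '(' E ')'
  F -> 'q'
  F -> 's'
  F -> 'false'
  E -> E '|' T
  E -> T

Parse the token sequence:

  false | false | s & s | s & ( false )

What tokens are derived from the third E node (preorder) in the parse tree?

false | false

[E [E [E [E [T [F false]]] | [T [F false]]] | [T [T [F s]] & [F s]]] | [T [T [F s]] & [F ( [E [T [F false]]] )]]]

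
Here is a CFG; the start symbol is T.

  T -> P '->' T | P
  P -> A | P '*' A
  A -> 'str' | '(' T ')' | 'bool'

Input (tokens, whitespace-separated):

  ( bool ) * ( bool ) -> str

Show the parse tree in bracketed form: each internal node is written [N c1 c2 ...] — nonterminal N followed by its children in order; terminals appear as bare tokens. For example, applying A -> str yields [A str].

T
P -> T
P * A -> T
A * A -> T
( T ) * A -> T
( P ) * A -> T
( A ) * A -> T
( bool ) * A -> T
( bool ) * ( T ) -> T
( bool ) * ( P ) -> T
( bool ) * ( A ) -> T
( bool ) * ( bool ) -> T
( bool ) * ( bool ) -> P
( bool ) * ( bool ) -> A
( bool ) * ( bool ) -> str

[T [P [P [A ( [T [P [A bool]]] )]] * [A ( [T [P [A bool]]] )]] -> [T [P [A str]]]]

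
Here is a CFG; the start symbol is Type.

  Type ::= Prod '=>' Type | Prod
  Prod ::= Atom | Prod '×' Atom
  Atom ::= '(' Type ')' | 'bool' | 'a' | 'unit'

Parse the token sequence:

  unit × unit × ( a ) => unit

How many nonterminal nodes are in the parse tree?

[Type [Prod [Prod [Prod [Atom unit]] × [Atom unit]] × [Atom ( [Type [Prod [Atom a]]] )]] => [Type [Prod [Atom unit]]]]

13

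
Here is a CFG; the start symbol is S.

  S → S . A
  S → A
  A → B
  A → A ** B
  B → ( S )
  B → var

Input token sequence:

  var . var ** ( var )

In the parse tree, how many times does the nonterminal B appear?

[S [S [A [B var]]] . [A [A [B var]] ** [B ( [S [A [B var]]] )]]]

4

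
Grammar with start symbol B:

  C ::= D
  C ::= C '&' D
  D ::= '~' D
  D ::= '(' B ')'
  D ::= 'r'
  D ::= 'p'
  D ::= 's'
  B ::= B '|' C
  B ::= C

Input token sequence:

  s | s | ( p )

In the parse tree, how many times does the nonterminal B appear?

[B [B [B [C [D s]]] | [C [D s]]] | [C [D ( [B [C [D p]]] )]]]

4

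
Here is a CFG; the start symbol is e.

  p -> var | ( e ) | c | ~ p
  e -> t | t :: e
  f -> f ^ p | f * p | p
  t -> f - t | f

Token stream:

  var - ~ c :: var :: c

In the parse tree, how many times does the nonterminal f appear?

[e [t [f [p var]] - [t [f [p ~ [p c]]]]] :: [e [t [f [p var]]] :: [e [t [f [p c]]]]]]

4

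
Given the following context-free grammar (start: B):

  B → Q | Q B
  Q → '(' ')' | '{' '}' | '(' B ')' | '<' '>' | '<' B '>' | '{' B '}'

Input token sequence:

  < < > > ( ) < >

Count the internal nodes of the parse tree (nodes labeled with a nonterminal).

[B [Q < [B [Q < >]] >] [B [Q ( )] [B [Q < >]]]]

8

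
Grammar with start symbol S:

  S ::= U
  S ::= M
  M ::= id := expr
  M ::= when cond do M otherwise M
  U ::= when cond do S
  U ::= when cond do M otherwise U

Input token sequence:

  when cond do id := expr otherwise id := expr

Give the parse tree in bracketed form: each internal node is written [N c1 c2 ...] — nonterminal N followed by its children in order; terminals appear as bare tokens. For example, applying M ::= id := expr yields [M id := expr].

[S [M when cond do [M id := expr] otherwise [M id := expr]]]

S
M
when cond do M otherwise M
when cond do id := expr otherwise M
when cond do id := expr otherwise id := expr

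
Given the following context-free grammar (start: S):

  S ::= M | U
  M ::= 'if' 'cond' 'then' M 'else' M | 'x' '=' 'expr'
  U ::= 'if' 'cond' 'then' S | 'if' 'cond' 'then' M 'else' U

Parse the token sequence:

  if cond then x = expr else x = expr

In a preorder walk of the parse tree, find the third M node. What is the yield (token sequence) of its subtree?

x = expr

[S [M if cond then [M x = expr] else [M x = expr]]]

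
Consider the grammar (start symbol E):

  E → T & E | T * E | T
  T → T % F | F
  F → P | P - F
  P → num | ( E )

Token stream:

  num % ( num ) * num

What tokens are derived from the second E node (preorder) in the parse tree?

[E [T [T [F [P num]]] % [F [P ( [E [T [F [P num]]]] )]]] * [E [T [F [P num]]]]]

num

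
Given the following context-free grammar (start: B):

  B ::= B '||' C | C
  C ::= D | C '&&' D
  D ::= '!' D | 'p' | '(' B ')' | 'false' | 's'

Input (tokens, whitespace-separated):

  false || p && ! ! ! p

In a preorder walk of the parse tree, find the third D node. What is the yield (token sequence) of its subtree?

! ! ! p

[B [B [C [D false]]] || [C [C [D p]] && [D ! [D ! [D ! [D p]]]]]]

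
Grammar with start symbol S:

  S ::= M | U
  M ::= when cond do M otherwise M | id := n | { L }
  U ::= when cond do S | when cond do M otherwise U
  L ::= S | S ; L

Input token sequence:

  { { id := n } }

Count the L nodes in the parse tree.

2

[S [M { [L [S [M { [L [S [M id := n]]] }]]] }]]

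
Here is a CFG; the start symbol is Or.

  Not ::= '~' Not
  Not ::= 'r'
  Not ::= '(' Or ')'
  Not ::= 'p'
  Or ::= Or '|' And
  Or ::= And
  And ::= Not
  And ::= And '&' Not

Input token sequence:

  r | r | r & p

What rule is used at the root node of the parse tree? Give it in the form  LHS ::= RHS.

Or ::= Or '|' And

[Or [Or [Or [And [Not r]]] | [And [Not r]]] | [And [And [Not r]] & [Not p]]]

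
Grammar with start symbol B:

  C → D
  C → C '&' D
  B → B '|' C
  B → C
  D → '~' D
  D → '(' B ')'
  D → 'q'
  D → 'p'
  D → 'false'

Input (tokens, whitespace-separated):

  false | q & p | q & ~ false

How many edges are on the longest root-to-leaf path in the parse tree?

[B [B [B [C [D false]]] | [C [C [D q]] & [D p]]] | [C [C [D q]] & [D ~ [D false]]]]

5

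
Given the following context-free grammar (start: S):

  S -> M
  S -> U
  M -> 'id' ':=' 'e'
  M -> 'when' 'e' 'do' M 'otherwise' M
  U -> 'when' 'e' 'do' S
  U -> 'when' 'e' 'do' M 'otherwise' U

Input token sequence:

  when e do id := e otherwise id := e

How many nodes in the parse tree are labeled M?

[S [M when e do [M id := e] otherwise [M id := e]]]

3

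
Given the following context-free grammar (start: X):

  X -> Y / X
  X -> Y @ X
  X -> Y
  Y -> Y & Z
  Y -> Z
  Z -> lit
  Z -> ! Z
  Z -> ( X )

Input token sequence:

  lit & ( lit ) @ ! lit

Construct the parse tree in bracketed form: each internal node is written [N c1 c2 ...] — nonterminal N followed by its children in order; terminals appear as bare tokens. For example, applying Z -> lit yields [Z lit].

[X [Y [Y [Z lit]] & [Z ( [X [Y [Z lit]]] )]] @ [X [Y [Z ! [Z lit]]]]]

X
Y @ X
Y & Z @ X
Z & Z @ X
lit & Z @ X
lit & ( X ) @ X
lit & ( Y ) @ X
lit & ( Z ) @ X
lit & ( lit ) @ X
lit & ( lit ) @ Y
lit & ( lit ) @ Z
lit & ( lit ) @ ! Z
lit & ( lit ) @ ! lit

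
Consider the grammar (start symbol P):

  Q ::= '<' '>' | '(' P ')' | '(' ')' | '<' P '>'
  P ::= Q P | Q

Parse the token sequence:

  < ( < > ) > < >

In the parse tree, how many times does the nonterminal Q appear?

[P [Q < [P [Q ( [P [Q < >]] )]] >] [P [Q < >]]]

4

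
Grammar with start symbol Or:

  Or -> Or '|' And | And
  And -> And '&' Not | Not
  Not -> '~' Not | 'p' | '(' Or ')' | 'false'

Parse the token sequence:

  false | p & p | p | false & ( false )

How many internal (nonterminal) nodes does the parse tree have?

19

[Or [Or [Or [Or [And [Not false]]] | [And [And [Not p]] & [Not p]]] | [And [Not p]]] | [And [And [Not false]] & [Not ( [Or [And [Not false]]] )]]]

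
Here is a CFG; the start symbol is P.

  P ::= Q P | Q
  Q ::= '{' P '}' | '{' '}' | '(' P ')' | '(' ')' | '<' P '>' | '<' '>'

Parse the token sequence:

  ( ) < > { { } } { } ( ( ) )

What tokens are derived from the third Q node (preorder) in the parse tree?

[P [Q ( )] [P [Q < >] [P [Q { [P [Q { }]] }] [P [Q { }] [P [Q ( [P [Q ( )]] )]]]]]]

{ { } }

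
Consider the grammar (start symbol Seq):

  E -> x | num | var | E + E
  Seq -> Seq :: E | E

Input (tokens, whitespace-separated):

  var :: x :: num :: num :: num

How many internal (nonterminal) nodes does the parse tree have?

10

[Seq [Seq [Seq [Seq [Seq [E var]] :: [E x]] :: [E num]] :: [E num]] :: [E num]]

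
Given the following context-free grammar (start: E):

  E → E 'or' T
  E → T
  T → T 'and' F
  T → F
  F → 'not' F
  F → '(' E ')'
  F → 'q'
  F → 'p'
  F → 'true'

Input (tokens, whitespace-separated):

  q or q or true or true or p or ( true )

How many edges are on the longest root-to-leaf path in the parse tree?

[E [E [E [E [E [E [T [F q]]] or [T [F q]]] or [T [F true]]] or [T [F true]]] or [T [F p]]] or [T [F ( [E [T [F true]]] )]]]

8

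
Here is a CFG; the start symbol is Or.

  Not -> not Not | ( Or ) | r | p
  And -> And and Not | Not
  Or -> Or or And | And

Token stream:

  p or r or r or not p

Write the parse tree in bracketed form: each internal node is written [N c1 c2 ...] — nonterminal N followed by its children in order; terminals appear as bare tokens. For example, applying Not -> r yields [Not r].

[Or [Or [Or [Or [And [Not p]]] or [And [Not r]]] or [And [Not r]]] or [And [Not not [Not p]]]]

Or
Or or And
Or or And or And
Or or And or And or And
And or And or And or And
Not or And or And or And
p or And or And or And
p or Not or And or And
p or r or And or And
p or r or Not or And
p or r or r or And
p or r or r or Not
p or r or r or not Not
p or r or r or not p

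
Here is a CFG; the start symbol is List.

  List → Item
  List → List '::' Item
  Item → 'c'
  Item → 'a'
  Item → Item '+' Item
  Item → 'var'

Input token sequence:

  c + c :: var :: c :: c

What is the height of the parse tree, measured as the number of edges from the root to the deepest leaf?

6

[List [List [List [List [Item [Item c] + [Item c]]] :: [Item var]] :: [Item c]] :: [Item c]]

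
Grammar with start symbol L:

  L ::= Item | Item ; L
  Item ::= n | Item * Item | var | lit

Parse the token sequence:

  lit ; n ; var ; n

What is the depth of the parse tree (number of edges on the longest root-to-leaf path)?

5

[L [Item lit] ; [L [Item n] ; [L [Item var] ; [L [Item n]]]]]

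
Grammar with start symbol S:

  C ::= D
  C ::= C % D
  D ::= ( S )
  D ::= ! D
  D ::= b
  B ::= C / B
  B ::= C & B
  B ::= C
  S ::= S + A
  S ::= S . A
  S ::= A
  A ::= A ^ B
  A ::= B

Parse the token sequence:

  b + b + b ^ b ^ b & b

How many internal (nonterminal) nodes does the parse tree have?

[S [S [S [A [B [C [D b]]]]] + [A [B [C [D b]]]]] + [A [A [A [B [C [D b]]]] ^ [B [C [D b]]]] ^ [B [C [D b]] & [B [C [D b]]]]]]

26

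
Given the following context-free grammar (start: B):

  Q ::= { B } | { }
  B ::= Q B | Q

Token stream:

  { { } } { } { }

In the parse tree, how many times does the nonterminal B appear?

4

[B [Q { [B [Q { }]] }] [B [Q { }] [B [Q { }]]]]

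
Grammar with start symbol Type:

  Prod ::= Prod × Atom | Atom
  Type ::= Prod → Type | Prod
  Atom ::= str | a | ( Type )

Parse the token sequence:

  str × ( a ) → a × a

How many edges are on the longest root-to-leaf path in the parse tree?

6

[Type [Prod [Prod [Atom str]] × [Atom ( [Type [Prod [Atom a]]] )]] → [Type [Prod [Prod [Atom a]] × [Atom a]]]]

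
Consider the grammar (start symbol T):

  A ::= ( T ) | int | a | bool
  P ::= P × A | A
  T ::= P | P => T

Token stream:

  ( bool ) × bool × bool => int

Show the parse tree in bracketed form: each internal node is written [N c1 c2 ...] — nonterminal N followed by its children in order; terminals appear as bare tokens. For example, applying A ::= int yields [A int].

T
P => T
P × A => T
P × A × A => T
A × A × A => T
( T ) × A × A => T
( P ) × A × A => T
( A ) × A × A => T
( bool ) × A × A => T
( bool ) × bool × A => T
( bool ) × bool × bool => T
( bool ) × bool × bool => P
( bool ) × bool × bool => A
( bool ) × bool × bool => int

[T [P [P [P [A ( [T [P [A bool]]] )]] × [A bool]] × [A bool]] => [T [P [A int]]]]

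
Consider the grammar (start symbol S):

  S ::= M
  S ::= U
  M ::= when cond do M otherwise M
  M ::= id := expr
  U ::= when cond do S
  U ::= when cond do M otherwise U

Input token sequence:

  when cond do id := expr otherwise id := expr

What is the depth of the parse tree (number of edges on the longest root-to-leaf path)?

[S [M when cond do [M id := expr] otherwise [M id := expr]]]

3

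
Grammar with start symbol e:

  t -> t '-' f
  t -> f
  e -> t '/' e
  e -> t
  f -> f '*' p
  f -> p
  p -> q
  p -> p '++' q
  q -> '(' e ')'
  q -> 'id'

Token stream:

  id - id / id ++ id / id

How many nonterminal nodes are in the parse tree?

21

[e [t [t [f [p [q id]]]] - [f [p [q id]]]] / [e [t [f [p [p [q id]] ++ [q id]]]] / [e [t [f [p [q id]]]]]]]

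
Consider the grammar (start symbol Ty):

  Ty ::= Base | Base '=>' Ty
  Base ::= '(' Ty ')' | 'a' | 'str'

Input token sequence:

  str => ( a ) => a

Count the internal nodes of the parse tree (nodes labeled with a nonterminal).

[Ty [Base str] => [Ty [Base ( [Ty [Base a]] )] => [Ty [Base a]]]]

8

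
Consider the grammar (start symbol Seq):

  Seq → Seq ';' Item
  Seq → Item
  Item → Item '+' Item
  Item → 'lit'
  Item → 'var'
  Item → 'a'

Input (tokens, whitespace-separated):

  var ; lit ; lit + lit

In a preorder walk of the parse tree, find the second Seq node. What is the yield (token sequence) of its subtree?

var ; lit

[Seq [Seq [Seq [Item var]] ; [Item lit]] ; [Item [Item lit] + [Item lit]]]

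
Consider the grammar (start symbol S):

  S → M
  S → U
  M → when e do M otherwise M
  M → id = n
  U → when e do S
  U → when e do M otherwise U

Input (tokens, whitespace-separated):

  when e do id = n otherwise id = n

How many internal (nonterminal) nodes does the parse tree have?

[S [M when e do [M id = n] otherwise [M id = n]]]

4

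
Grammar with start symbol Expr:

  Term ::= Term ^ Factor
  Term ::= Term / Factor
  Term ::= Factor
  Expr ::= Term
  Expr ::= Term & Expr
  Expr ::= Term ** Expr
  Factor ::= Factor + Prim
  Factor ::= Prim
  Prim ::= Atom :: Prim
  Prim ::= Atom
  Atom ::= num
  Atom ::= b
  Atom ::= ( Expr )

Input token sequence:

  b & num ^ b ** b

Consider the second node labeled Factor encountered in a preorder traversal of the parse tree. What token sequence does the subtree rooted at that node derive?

[Expr [Term [Factor [Prim [Atom b]]]] & [Expr [Term [Term [Factor [Prim [Atom num]]]] ^ [Factor [Prim [Atom b]]]] ** [Expr [Term [Factor [Prim [Atom b]]]]]]]

num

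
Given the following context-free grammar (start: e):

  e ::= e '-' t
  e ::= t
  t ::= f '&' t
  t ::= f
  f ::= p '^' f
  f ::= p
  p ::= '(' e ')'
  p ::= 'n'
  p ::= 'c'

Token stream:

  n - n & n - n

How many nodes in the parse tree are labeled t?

4

[e [e [e [t [f [p n]]]] - [t [f [p n]] & [t [f [p n]]]]] - [t [f [p n]]]]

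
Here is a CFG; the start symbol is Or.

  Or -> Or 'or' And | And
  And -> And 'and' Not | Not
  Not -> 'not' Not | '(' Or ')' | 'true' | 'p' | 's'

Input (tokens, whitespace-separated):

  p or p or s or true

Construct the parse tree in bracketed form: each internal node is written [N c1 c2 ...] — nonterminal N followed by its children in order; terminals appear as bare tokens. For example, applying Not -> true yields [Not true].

[Or [Or [Or [Or [And [Not p]]] or [And [Not p]]] or [And [Not s]]] or [And [Not true]]]

Or
Or or And
Or or And or And
Or or And or And or And
And or And or And or And
Not or And or And or And
p or And or And or And
p or Not or And or And
p or p or And or And
p or p or Not or And
p or p or s or And
p or p or s or Not
p or p or s or true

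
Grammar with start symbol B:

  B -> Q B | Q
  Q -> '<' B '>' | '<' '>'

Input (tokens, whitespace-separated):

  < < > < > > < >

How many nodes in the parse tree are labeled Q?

[B [Q < [B [Q < >] [B [Q < >]]] >] [B [Q < >]]]

4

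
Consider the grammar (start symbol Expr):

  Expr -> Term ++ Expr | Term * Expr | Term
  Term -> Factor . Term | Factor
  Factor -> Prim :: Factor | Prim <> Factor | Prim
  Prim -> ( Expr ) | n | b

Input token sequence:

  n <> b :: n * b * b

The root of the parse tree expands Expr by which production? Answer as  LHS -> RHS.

Expr -> Term * Expr

[Expr [Term [Factor [Prim n] <> [Factor [Prim b] :: [Factor [Prim n]]]]] * [Expr [Term [Factor [Prim b]]] * [Expr [Term [Factor [Prim b]]]]]]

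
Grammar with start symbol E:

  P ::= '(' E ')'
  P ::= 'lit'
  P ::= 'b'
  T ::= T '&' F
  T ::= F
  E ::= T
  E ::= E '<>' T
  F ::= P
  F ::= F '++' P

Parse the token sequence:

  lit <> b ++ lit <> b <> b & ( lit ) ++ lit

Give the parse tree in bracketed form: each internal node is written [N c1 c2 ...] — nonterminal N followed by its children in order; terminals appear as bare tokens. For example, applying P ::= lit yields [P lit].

[E [E [E [E [T [F [P lit]]]] <> [T [F [F [P b]] ++ [P lit]]]] <> [T [F [P b]]]] <> [T [T [F [P b]]] & [F [F [P ( [E [T [F [P lit]]]] )]] ++ [P lit]]]]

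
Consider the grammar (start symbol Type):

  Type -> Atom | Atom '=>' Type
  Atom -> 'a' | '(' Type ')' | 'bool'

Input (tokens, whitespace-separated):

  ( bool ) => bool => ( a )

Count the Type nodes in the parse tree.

5

[Type [Atom ( [Type [Atom bool]] )] => [Type [Atom bool] => [Type [Atom ( [Type [Atom a]] )]]]]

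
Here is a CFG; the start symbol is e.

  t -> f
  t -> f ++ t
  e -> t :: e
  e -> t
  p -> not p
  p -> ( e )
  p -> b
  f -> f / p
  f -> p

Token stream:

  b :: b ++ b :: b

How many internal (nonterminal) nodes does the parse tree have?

[e [t [f [p b]]] :: [e [t [f [p b]] ++ [t [f [p b]]]] :: [e [t [f [p b]]]]]]

15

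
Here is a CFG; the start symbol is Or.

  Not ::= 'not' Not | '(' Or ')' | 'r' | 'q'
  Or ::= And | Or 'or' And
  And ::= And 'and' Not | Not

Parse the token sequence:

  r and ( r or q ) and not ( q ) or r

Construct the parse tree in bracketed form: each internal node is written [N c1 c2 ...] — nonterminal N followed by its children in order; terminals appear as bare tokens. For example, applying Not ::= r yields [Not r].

[Or [Or [And [And [And [Not r]] and [Not ( [Or [Or [And [Not r]]] or [And [Not q]]] )]] and [Not not [Not ( [Or [And [Not q]]] )]]]] or [And [Not r]]]

Or
Or or And
And or And
And and Not or And
And and Not and Not or And
Not and Not and Not or And
r and Not and Not or And
r and ( Or ) and Not or And
r and ( Or or And ) and Not or And
r and ( And or And ) and Not or And
r and ( Not or And ) and Not or And
r and ( r or And ) and Not or And
r and ( r or Not ) and Not or And
r and ( r or q ) and Not or And
r and ( r or q ) and not Not or And
r and ( r or q ) and not ( Or ) or And
r and ( r or q ) and not ( And ) or And
r and ( r or q ) and not ( Not ) or And
r and ( r or q ) and not ( q ) or And
r and ( r or q ) and not ( q ) or Not
r and ( r or q ) and not ( q ) or r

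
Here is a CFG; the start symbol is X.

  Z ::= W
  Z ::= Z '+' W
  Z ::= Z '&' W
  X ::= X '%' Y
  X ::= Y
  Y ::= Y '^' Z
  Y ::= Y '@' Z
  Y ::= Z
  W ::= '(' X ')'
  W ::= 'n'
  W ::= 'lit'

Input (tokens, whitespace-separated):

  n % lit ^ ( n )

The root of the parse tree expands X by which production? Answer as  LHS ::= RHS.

[X [X [Y [Z [W n]]]] % [Y [Y [Z [W lit]]] ^ [Z [W ( [X [Y [Z [W n]]]] )]]]]

X ::= X '%' Y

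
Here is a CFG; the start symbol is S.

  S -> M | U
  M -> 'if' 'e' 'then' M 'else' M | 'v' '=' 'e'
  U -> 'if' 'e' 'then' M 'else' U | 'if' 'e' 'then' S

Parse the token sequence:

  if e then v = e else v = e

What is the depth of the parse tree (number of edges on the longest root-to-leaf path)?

3

[S [M if e then [M v = e] else [M v = e]]]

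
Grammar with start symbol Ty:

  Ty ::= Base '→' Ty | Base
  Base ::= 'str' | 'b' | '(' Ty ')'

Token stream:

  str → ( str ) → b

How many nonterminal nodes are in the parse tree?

8

[Ty [Base str] → [Ty [Base ( [Ty [Base str]] )] → [Ty [Base b]]]]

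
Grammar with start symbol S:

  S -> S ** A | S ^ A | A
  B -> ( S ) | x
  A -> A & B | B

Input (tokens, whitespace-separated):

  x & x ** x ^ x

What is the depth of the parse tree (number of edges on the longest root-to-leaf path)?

6

[S [S [S [A [A [B x]] & [B x]]] ** [A [B x]]] ^ [A [B x]]]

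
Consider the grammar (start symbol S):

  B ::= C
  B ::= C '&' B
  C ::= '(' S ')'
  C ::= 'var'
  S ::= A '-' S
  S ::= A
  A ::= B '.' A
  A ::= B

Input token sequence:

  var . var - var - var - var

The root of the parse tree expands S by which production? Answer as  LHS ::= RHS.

S ::= A '-' S

[S [A [B [C var]] . [A [B [C var]]]] - [S [A [B [C var]]] - [S [A [B [C var]]] - [S [A [B [C var]]]]]]]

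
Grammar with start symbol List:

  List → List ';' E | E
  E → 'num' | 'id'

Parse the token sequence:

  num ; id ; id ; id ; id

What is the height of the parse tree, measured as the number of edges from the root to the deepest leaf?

[List [List [List [List [List [E num]] ; [E id]] ; [E id]] ; [E id]] ; [E id]]

6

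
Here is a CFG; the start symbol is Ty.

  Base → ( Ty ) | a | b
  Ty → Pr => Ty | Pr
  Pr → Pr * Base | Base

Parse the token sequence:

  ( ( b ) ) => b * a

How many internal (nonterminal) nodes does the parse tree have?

14

[Ty [Pr [Base ( [Ty [Pr [Base ( [Ty [Pr [Base b]]] )]]] )]] => [Ty [Pr [Pr [Base b]] * [Base a]]]]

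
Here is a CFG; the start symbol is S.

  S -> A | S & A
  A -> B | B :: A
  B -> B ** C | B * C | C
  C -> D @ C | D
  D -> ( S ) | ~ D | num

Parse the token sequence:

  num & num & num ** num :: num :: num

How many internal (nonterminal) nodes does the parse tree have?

[S [S [S [A [B [C [D num]]]]] & [A [B [C [D num]]]]] & [A [B [B [C [D num]]] ** [C [D num]]] :: [A [B [C [D num]]] :: [A [B [C [D num]]]]]]]

26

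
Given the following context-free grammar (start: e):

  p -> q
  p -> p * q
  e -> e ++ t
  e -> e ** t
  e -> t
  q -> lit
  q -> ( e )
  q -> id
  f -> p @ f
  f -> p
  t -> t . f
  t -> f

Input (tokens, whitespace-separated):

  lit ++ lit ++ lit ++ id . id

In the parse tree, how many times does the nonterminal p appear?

[e [e [e [e [t [f [p [q lit]]]]] ++ [t [f [p [q lit]]]]] ++ [t [f [p [q lit]]]]] ++ [t [t [f [p [q id]]]] . [f [p [q id]]]]]

5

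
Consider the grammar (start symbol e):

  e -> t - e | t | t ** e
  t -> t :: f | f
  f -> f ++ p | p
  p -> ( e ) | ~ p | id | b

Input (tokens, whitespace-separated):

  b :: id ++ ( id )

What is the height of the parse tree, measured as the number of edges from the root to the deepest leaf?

8

[e [t [t [f [p b]]] :: [f [f [p id]] ++ [p ( [e [t [f [p id]]]] )]]]]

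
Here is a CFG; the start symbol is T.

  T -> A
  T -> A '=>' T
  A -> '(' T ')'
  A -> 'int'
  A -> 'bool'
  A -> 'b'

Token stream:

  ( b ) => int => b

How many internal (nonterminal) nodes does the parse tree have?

[T [A ( [T [A b]] )] => [T [A int] => [T [A b]]]]

8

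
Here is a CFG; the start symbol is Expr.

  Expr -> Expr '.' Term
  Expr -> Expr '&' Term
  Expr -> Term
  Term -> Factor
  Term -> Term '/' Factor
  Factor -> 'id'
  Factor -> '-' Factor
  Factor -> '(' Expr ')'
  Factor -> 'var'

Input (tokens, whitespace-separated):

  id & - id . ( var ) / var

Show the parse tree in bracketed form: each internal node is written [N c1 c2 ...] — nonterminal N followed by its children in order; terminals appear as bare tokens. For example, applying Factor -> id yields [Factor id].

[Expr [Expr [Expr [Term [Factor id]]] & [Term [Factor - [Factor id]]]] . [Term [Term [Factor ( [Expr [Term [Factor var]]] )]] / [Factor var]]]

Expr
Expr . Term
Expr & Term . Term
Term & Term . Term
Factor & Term . Term
id & Term . Term
id & Factor . Term
id & - Factor . Term
id & - id . Term
id & - id . Term / Factor
id & - id . Factor / Factor
id & - id . ( Expr ) / Factor
id & - id . ( Term ) / Factor
id & - id . ( Factor ) / Factor
id & - id . ( var ) / Factor
id & - id . ( var ) / var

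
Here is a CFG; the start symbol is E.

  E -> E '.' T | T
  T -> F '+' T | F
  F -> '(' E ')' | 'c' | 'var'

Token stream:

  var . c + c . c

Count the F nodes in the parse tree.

4

[E [E [E [T [F var]]] . [T [F c] + [T [F c]]]] . [T [F c]]]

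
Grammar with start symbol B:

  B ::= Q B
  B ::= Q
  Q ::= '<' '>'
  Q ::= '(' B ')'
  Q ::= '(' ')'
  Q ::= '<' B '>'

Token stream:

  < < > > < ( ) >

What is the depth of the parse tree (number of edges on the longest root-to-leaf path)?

[B [Q < [B [Q < >]] >] [B [Q < [B [Q ( )]] >]]]

5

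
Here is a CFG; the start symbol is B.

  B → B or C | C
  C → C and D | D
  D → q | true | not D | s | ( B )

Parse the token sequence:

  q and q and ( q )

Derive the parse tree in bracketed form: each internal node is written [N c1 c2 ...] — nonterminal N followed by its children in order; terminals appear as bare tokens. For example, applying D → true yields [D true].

[B [C [C [C [D q]] and [D q]] and [D ( [B [C [D q]]] )]]]

B
C
C and D
C and D and D
D and D and D
q and D and D
q and q and D
q and q and ( B )
q and q and ( C )
q and q and ( D )
q and q and ( q )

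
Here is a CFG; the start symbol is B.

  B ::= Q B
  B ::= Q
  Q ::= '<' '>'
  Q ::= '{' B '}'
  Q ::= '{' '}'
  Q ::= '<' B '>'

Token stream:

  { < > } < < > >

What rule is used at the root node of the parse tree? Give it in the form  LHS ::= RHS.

[B [Q { [B [Q < >]] }] [B [Q < [B [Q < >]] >]]]

B ::= Q B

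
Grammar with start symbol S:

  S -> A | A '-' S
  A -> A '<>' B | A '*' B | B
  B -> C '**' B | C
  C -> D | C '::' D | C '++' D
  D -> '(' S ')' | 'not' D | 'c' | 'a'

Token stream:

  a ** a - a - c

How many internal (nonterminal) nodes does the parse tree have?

18

[S [A [B [C [D a]] ** [B [C [D a]]]]] - [S [A [B [C [D a]]]] - [S [A [B [C [D c]]]]]]]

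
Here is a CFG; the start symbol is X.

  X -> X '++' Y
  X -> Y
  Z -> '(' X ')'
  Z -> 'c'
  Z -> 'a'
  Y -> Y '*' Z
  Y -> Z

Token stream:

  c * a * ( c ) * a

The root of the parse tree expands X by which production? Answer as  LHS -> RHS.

[X [Y [Y [Y [Y [Z c]] * [Z a]] * [Z ( [X [Y [Z c]]] )]] * [Z a]]]

X -> Y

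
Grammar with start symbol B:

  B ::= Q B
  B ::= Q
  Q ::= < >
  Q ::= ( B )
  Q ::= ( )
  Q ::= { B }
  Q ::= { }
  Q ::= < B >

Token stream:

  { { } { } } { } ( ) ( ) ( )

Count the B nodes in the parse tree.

[B [Q { [B [Q { }] [B [Q { }]]] }] [B [Q { }] [B [Q ( )] [B [Q ( )] [B [Q ( )]]]]]]

7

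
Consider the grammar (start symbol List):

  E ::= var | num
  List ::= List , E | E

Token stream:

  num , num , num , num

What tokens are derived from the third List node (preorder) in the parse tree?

num , num

[List [List [List [List [E num]] , [E num]] , [E num]] , [E num]]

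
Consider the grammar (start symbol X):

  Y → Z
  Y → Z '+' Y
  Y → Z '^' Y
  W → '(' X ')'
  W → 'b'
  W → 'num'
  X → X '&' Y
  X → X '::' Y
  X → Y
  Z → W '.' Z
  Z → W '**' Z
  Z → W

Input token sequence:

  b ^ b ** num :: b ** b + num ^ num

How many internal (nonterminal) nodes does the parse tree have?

21

[X [X [Y [Z [W b]] ^ [Y [Z [W b] ** [Z [W num]]]]]] :: [Y [Z [W b] ** [Z [W b]]] + [Y [Z [W num]] ^ [Y [Z [W num]]]]]]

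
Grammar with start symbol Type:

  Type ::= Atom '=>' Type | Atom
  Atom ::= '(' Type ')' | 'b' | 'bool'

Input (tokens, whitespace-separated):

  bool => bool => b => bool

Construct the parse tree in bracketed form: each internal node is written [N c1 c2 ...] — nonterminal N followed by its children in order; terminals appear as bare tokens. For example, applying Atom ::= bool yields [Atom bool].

[Type [Atom bool] => [Type [Atom bool] => [Type [Atom b] => [Type [Atom bool]]]]]

Type
Atom => Type
bool => Type
bool => Atom => Type
bool => bool => Type
bool => bool => Atom => Type
bool => bool => b => Type
bool => bool => b => Atom
bool => bool => b => bool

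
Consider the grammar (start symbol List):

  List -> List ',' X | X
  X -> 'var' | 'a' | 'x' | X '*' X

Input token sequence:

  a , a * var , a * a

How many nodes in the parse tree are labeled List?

[List [List [List [X a]] , [X [X a] * [X var]]] , [X [X a] * [X a]]]

3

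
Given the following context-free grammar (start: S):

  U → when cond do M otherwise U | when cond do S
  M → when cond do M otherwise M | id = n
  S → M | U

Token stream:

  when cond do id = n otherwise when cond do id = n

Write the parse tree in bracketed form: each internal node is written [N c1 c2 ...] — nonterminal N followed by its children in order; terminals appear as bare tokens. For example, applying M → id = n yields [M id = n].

[S [U when cond do [M id = n] otherwise [U when cond do [S [M id = n]]]]]

S
U
when cond do M otherwise U
when cond do id = n otherwise U
when cond do id = n otherwise when cond do S
when cond do id = n otherwise when cond do M
when cond do id = n otherwise when cond do id = n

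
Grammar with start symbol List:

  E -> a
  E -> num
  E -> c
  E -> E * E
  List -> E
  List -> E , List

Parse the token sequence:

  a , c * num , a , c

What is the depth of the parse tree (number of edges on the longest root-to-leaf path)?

[List [E a] , [List [E [E c] * [E num]] , [List [E a] , [List [E c]]]]]

5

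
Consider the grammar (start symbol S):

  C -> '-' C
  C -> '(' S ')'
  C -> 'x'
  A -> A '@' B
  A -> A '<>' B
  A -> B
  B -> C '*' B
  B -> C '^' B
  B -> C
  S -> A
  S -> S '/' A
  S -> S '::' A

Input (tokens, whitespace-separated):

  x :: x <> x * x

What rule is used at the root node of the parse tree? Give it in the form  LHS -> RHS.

[S [S [A [B [C x]]]] :: [A [A [B [C x]]] <> [B [C x] * [B [C x]]]]]

S -> S '::' A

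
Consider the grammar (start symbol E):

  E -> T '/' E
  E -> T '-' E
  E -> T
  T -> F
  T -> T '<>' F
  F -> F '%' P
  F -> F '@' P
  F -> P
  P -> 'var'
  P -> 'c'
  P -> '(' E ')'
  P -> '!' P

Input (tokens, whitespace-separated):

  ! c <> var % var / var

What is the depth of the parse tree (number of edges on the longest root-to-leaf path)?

[E [T [T [F [P ! [P c]]]] <> [F [F [P var]] % [P var]]] / [E [T [F [P var]]]]]

6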